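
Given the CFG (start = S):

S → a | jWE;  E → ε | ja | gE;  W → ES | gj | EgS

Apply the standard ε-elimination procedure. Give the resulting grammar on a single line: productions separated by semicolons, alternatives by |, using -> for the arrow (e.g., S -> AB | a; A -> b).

Nullable set: {E}.
S -> jWE: E nullable, giving jW | jWE.
Drop E -> ε.
E -> gE: E nullable, giving g | gE.
W -> ES: E nullable, giving ES | S.
W -> EgS: E nullable, giving EgS | gS.
Unchanged (no nullable symbols): S -> a; E -> ja; W -> gj.

S -> a | jW | jWE; E -> g | gE | ja; W -> S | ES | gS | gj | EgS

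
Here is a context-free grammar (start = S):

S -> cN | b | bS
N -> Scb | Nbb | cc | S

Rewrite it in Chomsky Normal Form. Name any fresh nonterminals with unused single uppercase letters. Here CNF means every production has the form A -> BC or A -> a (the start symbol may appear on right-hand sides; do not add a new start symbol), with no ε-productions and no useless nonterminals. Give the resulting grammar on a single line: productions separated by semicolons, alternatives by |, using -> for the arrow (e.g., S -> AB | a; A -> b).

S -> b | AS | BN; A -> b; B -> c; C -> AA; D -> BA; N -> b | AS | BB | BN | NC | SD

No ε-productions.
After unit-elimination: S -> b | bS | cN; N -> b | bS | cN | cc | Nbb | Scb.
TERM: introduce A -> b, B -> c and substitute in every rule of length ≥2.
BIN: N -> NAA becomes N -> NC, C -> AA; N -> SBA becomes N -> SD, D -> BA.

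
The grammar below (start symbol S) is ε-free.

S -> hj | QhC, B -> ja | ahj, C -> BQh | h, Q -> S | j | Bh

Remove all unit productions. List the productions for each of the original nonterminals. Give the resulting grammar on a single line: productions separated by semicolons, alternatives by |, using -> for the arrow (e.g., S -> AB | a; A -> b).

Unit productions: Q->S.
Unit pairs (A ⇒* B via units): (Q,S).
S: inherits non-unit rules of {S} → QhC | hj.
B: inherits non-unit rules of {B} → ahj | ja.
C: inherits non-unit rules of {C} → BQh | h.
Q: inherits non-unit rules of {Q, S} → Bh | QhC | hj | j.

S -> hj | QhC; B -> ja | ahj; C -> h | BQh; Q -> j | Bh | hj | QhC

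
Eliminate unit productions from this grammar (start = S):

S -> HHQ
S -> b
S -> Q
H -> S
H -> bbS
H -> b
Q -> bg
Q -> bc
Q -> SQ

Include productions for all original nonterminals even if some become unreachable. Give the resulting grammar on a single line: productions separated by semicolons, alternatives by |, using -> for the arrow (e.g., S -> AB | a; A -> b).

Unit productions: H->S, S->Q.
Unit pairs (A ⇒* B via units): (H,Q), (H,S), (S,Q).
S: inherits non-unit rules of {Q, S} → HHQ | SQ | b | bc | bg.
H: inherits non-unit rules of {H, Q, S} → HHQ | SQ | b | bbS | bc | bg.
Q: inherits non-unit rules of {Q} → SQ | bc | bg.

S -> b | SQ | bc | bg | HHQ; H -> b | SQ | bc | bg | HHQ | bbS; Q -> SQ | bc | bg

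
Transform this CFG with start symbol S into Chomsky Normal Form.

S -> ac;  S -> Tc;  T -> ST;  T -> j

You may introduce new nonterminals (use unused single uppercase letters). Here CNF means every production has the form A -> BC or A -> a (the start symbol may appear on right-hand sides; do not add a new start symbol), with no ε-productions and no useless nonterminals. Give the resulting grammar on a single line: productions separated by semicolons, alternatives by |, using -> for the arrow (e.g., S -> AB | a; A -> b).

No ε-productions.
No unit productions to eliminate.
TERM: introduce B -> a, A -> c and substitute in every rule of length ≥2.

S -> BA | TA; A -> c; B -> a; T -> j | ST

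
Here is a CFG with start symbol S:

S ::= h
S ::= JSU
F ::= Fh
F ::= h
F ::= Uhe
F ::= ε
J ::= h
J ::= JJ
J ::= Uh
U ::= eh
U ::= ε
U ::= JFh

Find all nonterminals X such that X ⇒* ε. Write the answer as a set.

Directly nullable (have an ε-rule): {F, U}.
Not nullable: J, S — each has a terminal in every rule's right-hand side or depends on a non-nullable symbol.

{F, U}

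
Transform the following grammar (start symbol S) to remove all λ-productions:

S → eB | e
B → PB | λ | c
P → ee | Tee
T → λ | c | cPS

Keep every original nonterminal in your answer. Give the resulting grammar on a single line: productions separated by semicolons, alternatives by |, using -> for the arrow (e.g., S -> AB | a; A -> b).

Nullable set: {B, T}.
S -> eB: B nullable, giving e | eB.
Drop B -> λ.
B -> PB: B nullable, giving P | PB.
P -> Tee: T nullable, giving Tee | ee.
Drop T -> λ.
Unchanged (no nullable symbols): S -> e; B -> c; P -> ee; T -> c; T -> cPS.

S -> e | eB; B -> P | c | PB; P -> ee | Tee; T -> c | cPS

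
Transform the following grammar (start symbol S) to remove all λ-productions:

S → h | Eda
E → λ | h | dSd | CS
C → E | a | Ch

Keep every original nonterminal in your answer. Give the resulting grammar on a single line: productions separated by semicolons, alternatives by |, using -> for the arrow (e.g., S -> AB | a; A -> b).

Nullable set: {C, E}.
S -> Eda: E nullable, giving Eda | da.
C -> Ch: C nullable, giving Ch | h.
C -> E: E nullable, giving E.
Drop E -> λ.
E -> CS: C nullable, giving CS | S.
Unchanged (no nullable symbols): S -> h; C -> a; E -> dSd; E -> h.

S -> h | da | Eda; C -> E | a | h | Ch; E -> S | h | CS | dSd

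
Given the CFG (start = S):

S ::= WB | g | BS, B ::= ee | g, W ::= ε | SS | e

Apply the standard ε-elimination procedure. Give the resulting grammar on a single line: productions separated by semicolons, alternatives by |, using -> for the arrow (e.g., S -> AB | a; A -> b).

S -> B | g | BS | WB; B -> g | ee; W -> e | SS

Nullable set: {W}.
S -> WB: W nullable, giving B | WB.
Drop W -> ε.
Unchanged (no nullable symbols): S -> BS; S -> g; B -> ee; B -> g; W -> SS; W -> e.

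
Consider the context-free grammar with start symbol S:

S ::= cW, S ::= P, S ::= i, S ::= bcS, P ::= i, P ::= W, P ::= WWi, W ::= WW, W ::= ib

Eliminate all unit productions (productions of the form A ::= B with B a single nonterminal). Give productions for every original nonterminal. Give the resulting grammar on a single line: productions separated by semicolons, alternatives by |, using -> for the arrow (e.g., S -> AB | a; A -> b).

S -> i | WW | cW | ib | WWi | bcS; P -> i | WW | ib | WWi; W -> WW | ib

Unit productions: P->W, S->P.
Unit pairs (A ⇒* B via units): (P,W), (S,P), (S,W).
S: inherits non-unit rules of {P, S, W} → WW | WWi | bcS | cW | i | ib.
P: inherits non-unit rules of {P, W} → WW | WWi | i | ib.
W: inherits non-unit rules of {W} → WW | ib.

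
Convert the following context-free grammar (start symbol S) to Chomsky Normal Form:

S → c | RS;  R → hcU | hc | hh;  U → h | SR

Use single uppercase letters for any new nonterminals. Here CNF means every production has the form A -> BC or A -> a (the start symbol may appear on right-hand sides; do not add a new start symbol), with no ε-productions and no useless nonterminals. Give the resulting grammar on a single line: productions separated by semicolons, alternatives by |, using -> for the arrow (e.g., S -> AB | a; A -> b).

S -> c | RS; A -> h; B -> c; C -> BU; R -> AA | AB | AC; U -> h | SR

No ε-productions.
No unit productions to eliminate.
TERM: introduce B -> c, A -> h and substitute in every rule of length ≥2.
BIN: R -> ABU becomes R -> AC, C -> BU.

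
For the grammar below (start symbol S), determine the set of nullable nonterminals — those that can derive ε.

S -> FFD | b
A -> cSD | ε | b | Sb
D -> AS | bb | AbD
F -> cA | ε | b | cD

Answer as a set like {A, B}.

Directly nullable (have an ε-rule): {A, F}.
Not nullable: D, S — each has a terminal in every rule's right-hand side or depends on a non-nullable symbol.

{A, F}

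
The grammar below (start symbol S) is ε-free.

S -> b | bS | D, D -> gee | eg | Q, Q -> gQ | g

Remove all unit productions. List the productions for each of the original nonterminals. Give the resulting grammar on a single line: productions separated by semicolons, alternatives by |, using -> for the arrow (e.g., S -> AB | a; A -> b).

Unit productions: D->Q, S->D.
Unit pairs (A ⇒* B via units): (D,Q), (S,D), (S,Q).
S: inherits non-unit rules of {D, Q, S} → b | bS | eg | g | gQ | gee.
D: inherits non-unit rules of {D, Q} → eg | g | gQ | gee.
Q: inherits non-unit rules of {Q} → g | gQ.

S -> b | g | bS | eg | gQ | gee; D -> g | eg | gQ | gee; Q -> g | gQ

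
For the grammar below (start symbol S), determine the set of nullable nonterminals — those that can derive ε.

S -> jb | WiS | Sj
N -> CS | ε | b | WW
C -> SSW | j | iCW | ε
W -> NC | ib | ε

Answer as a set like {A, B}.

{C, N, W}

Directly nullable (have an ε-rule): {C, N, W}.
Not nullable: S — each has a terminal in every rule's right-hand side or depends on a non-nullable symbol.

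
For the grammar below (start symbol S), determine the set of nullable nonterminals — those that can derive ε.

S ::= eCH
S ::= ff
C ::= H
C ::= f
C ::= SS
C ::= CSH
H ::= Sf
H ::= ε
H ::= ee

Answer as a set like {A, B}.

Directly nullable (have an ε-rule): {H}.
C is nullable via C -> H (every symbol on the right is already known nullable).
Not nullable: S — each has a terminal in every rule's right-hand side or depends on a non-nullable symbol.

{C, H}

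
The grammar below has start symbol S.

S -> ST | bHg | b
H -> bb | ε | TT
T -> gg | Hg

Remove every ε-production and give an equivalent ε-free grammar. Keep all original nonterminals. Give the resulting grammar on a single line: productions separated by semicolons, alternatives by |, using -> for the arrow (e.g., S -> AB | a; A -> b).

S -> b | ST | bg | bHg; H -> TT | bb; T -> g | Hg | gg

Nullable set: {H}.
S -> bHg: H nullable, giving bHg | bg.
Drop H -> ε.
T -> Hg: H nullable, giving Hg | g.
Unchanged (no nullable symbols): S -> ST; S -> b; H -> TT; H -> bb; T -> gg.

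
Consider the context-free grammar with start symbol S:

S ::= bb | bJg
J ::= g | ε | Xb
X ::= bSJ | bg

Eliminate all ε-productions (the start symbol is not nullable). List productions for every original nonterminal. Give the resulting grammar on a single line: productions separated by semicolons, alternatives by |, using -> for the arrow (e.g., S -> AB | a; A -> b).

S -> bb | bg | bJg; J -> g | Xb; X -> bS | bg | bSJ

Nullable set: {J}.
S -> bJg: J nullable, giving bJg | bg.
Drop J -> ε.
X -> bSJ: J nullable, giving bS | bSJ.
Unchanged (no nullable symbols): S -> bb; J -> Xb; J -> g; X -> bg.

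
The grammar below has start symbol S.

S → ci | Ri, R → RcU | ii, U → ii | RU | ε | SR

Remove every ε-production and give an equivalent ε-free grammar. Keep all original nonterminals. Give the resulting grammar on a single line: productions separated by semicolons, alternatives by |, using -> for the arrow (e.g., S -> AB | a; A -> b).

Nullable set: {U}.
R -> RcU: U nullable, giving Rc | RcU.
Drop U -> ε.
U -> RU: U nullable, giving R | RU.
Unchanged (no nullable symbols): S -> Ri; S -> ci; R -> ii; U -> SR; U -> ii.

S -> Ri | ci; R -> Rc | ii | RcU; U -> R | RU | SR | ii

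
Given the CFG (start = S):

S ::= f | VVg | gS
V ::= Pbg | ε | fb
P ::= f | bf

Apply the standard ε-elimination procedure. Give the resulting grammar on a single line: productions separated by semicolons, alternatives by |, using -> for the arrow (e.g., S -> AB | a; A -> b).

S -> f | g | Vg | gS | VVg; P -> f | bf; V -> fb | Pbg

Nullable set: {V}.
S -> VVg: V, V nullable, giving VVg | Vg | g.
Drop V -> ε.
Unchanged (no nullable symbols): S -> f; S -> gS; P -> bf; P -> f; V -> Pbg; V -> fb.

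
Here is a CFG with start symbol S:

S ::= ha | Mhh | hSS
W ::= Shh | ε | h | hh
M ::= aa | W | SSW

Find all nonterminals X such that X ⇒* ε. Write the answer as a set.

Directly nullable (have an ε-rule): {W}.
M is nullable via M -> W (every symbol on the right is already known nullable).
Not nullable: S — each has a terminal in every rule's right-hand side or depends on a non-nullable symbol.

{M, W}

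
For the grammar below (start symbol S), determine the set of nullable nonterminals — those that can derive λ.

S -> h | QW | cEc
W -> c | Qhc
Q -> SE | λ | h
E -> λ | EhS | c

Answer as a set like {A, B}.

Directly nullable (have an ε-rule): {E, Q}.
Not nullable: S, W — each has a terminal in every rule's right-hand side or depends on a non-nullable symbol.

{E, Q}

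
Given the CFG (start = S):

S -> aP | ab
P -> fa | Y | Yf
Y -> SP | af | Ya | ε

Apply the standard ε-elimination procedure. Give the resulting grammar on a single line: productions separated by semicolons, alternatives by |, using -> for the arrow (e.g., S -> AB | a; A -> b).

Nullable set: {P, Y}.
S -> aP: P nullable, giving a | aP.
P -> Y: Y nullable, giving Y.
P -> Yf: Y nullable, giving Yf | f.
Drop Y -> ε.
Y -> SP: P nullable, giving S | SP.
Y -> Ya: Y nullable, giving Ya | a.
Unchanged (no nullable symbols): S -> ab; P -> fa; Y -> af.

S -> a | aP | ab; P -> Y | f | Yf | fa; Y -> S | a | SP | Ya | af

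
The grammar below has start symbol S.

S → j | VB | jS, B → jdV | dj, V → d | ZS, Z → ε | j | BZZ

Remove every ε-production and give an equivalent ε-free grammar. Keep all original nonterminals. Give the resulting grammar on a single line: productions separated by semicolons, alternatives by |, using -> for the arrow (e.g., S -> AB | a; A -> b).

S -> j | VB | jS; B -> dj | jdV; V -> S | d | ZS; Z -> B | j | BZ | BZZ

Nullable set: {Z}.
V -> ZS: Z nullable, giving S | ZS.
Drop Z -> ε.
Z -> BZZ: Z, Z nullable, giving B | BZ | BZZ.
Unchanged (no nullable symbols): S -> VB; S -> j; S -> jS; B -> dj; B -> jdV; V -> d; Z -> j.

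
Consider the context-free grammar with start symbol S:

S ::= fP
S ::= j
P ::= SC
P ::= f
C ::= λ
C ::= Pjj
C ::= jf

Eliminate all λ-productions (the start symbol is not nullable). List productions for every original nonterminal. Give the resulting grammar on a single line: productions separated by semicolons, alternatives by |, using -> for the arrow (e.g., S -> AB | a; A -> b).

S -> j | fP; C -> jf | Pjj; P -> S | f | SC

Nullable set: {C}.
Drop C -> λ.
P -> SC: C nullable, giving S | SC.
Unchanged (no nullable symbols): S -> fP; S -> j; C -> Pjj; C -> jf; P -> f.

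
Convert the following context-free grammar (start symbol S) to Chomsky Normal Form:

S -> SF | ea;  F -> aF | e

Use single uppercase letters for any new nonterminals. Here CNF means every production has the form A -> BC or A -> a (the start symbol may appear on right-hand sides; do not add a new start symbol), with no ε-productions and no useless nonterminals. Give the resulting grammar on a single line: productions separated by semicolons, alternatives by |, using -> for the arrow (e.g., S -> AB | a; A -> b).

No ε-productions.
No unit productions to eliminate.
TERM: introduce A -> a, B -> e and substitute in every rule of length ≥2.

S -> BA | SF; A -> a; B -> e; F -> e | AF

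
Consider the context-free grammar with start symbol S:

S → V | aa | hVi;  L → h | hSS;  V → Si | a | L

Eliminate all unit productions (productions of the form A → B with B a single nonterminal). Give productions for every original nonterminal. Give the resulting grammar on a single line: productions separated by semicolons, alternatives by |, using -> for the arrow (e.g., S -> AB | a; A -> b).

S -> a | h | Si | aa | hSS | hVi; L -> h | hSS; V -> a | h | Si | hSS

Unit productions: S->V, V->L.
Unit pairs (A ⇒* B via units): (S,L), (S,V), (V,L).
S: inherits non-unit rules of {L, S, V} → Si | a | aa | h | hSS | hVi.
L: inherits non-unit rules of {L} → h | hSS.
V: inherits non-unit rules of {L, V} → Si | a | h | hSS.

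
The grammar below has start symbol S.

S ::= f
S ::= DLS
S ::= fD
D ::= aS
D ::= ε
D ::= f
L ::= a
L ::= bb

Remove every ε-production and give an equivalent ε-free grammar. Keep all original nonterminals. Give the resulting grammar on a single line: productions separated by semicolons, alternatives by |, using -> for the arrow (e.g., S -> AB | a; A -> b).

Nullable set: {D}.
S -> DLS: D nullable, giving DLS | LS.
S -> fD: D nullable, giving f | fD.
Drop D -> ε.
Unchanged (no nullable symbols): S -> f; D -> aS; D -> f; L -> a; L -> bb.

S -> f | LS | fD | DLS; D -> f | aS; L -> a | bb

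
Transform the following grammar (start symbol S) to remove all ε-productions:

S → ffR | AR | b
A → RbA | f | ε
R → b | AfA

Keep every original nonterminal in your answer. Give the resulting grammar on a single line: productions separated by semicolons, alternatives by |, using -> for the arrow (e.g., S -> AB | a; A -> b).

Nullable set: {A}.
S -> AR: A nullable, giving AR | R.
Drop A -> ε.
A -> RbA: A nullable, giving Rb | RbA.
R -> AfA: A, A nullable, giving Af | AfA | f | fA.
Unchanged (no nullable symbols): S -> b; S -> ffR; A -> f; R -> b.

S -> R | b | AR | ffR; A -> f | Rb | RbA; R -> b | f | Af | fA | AfA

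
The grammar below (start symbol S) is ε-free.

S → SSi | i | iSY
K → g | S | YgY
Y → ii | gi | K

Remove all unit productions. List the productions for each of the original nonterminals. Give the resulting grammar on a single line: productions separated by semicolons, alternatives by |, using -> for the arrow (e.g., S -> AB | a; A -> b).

S -> i | SSi | iSY; K -> g | i | SSi | YgY | iSY; Y -> g | i | gi | ii | SSi | YgY | iSY

Unit productions: K->S, Y->K.
Unit pairs (A ⇒* B via units): (K,S), (Y,K), (Y,S).
S: inherits non-unit rules of {S} → SSi | i | iSY.
K: inherits non-unit rules of {K, S} → SSi | YgY | g | i | iSY.
Y: inherits non-unit rules of {K, S, Y} → SSi | YgY | g | gi | i | iSY | ii.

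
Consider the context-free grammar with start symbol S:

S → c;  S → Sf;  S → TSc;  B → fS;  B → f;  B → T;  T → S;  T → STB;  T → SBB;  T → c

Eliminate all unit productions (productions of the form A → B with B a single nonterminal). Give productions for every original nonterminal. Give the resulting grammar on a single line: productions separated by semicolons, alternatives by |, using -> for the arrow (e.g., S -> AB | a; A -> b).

Unit productions: B->T, T->S.
Unit pairs (A ⇒* B via units): (B,S), (B,T), (T,S).
S: inherits non-unit rules of {S} → Sf | TSc | c.
B: inherits non-unit rules of {B, S, T} → SBB | STB | Sf | TSc | c | f | fS.
T: inherits non-unit rules of {S, T} → SBB | STB | Sf | TSc | c.

S -> c | Sf | TSc; B -> c | f | Sf | fS | SBB | STB | TSc; T -> c | Sf | SBB | STB | TSc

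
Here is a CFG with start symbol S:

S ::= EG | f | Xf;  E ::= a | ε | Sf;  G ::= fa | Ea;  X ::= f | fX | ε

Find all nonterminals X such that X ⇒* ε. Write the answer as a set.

{E, X}

Directly nullable (have an ε-rule): {E, X}.
Not nullable: G, S — each has a terminal in every rule's right-hand side or depends on a non-nullable symbol.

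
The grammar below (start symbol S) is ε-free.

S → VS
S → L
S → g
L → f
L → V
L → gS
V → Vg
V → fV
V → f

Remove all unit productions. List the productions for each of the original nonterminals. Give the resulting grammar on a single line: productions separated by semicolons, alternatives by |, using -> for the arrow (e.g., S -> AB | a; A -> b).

S -> f | g | VS | Vg | fV | gS; L -> f | Vg | fV | gS; V -> f | Vg | fV

Unit productions: L->V, S->L.
Unit pairs (A ⇒* B via units): (L,V), (S,L), (S,V).
S: inherits non-unit rules of {L, S, V} → VS | Vg | f | fV | g | gS.
L: inherits non-unit rules of {L, V} → Vg | f | fV | gS.
V: inherits non-unit rules of {V} → Vg | f | fV.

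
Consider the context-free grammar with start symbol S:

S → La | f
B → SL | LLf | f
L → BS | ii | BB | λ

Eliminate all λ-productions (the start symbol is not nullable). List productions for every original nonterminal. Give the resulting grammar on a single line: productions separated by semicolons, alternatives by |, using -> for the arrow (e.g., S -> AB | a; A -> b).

S -> a | f | La; B -> S | f | Lf | SL | LLf; L -> BB | BS | ii

Nullable set: {L}.
S -> La: L nullable, giving La | a.
B -> LLf: L, L nullable, giving LLf | Lf | f.
B -> SL: L nullable, giving S | SL.
Drop L -> λ.
Unchanged (no nullable symbols): S -> f; B -> f; L -> BB; L -> BS; L -> ii.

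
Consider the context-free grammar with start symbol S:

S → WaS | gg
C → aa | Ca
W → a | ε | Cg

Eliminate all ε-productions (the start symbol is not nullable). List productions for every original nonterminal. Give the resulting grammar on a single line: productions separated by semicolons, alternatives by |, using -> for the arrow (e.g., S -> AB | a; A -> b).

S -> aS | gg | WaS; C -> Ca | aa; W -> a | Cg

Nullable set: {W}.
S -> WaS: W nullable, giving WaS | aS.
Drop W -> ε.
Unchanged (no nullable symbols): S -> gg; C -> Ca; C -> aa; W -> Cg; W -> a.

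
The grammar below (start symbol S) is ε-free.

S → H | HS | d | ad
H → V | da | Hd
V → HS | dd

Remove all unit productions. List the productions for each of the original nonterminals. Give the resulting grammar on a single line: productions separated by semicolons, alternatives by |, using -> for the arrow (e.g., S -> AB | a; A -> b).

Unit productions: H->V, S->H.
Unit pairs (A ⇒* B via units): (H,V), (S,H), (S,V).
S: inherits non-unit rules of {H, S, V} → HS | Hd | ad | d | da | dd.
H: inherits non-unit rules of {H, V} → HS | Hd | da | dd.
V: inherits non-unit rules of {V} → HS | dd.

S -> d | HS | Hd | ad | da | dd; H -> HS | Hd | da | dd; V -> HS | dd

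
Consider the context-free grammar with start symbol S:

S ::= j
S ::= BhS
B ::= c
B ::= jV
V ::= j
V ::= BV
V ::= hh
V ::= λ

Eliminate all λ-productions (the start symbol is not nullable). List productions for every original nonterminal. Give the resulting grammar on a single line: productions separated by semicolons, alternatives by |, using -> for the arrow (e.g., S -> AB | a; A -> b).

Nullable set: {V}.
B -> jV: V nullable, giving j | jV.
Drop V -> λ.
V -> BV: V nullable, giving B | BV.
Unchanged (no nullable symbols): S -> BhS; S -> j; B -> c; V -> hh; V -> j.

S -> j | BhS; B -> c | j | jV; V -> B | j | BV | hh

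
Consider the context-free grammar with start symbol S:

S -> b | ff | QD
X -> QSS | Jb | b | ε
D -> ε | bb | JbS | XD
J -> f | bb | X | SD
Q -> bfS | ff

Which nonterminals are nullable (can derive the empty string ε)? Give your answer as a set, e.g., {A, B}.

{D, J, X}

Directly nullable (have an ε-rule): {D, X}.
J is nullable via J -> X (every symbol on the right is already known nullable).
Not nullable: Q, S — each has a terminal in every rule's right-hand side or depends on a non-nullable symbol.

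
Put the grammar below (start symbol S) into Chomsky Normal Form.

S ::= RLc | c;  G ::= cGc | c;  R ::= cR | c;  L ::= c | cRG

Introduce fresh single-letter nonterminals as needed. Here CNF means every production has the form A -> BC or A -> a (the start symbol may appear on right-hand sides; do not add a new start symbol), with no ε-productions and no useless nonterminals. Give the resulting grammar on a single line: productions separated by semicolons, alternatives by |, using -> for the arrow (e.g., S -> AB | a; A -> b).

S -> c | RD; A -> c; B -> GA; C -> RG; D -> LA; G -> c | AB; L -> c | AC; R -> c | AR

No ε-productions.
No unit productions to eliminate.
TERM: introduce A -> c and substitute in every rule of length ≥2.
BIN: G -> AGA becomes G -> AB, B -> GA; L -> ARG becomes L -> AC, C -> RG; S -> RLA becomes S -> RD, D -> LA.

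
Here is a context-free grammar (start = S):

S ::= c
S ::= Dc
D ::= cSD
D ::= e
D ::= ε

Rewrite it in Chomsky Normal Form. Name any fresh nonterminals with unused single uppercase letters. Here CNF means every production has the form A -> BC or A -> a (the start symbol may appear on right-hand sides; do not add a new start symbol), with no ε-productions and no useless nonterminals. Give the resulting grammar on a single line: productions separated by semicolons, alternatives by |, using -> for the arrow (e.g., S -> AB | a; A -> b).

Nullable: {D}; after ε-elimination: S -> c | Dc; D -> e | cS | cSD.
No unit productions to eliminate.
TERM: introduce A -> c and substitute in every rule of length ≥2.
BIN: D -> ASD becomes D -> AB, B -> SD.

S -> c | DA; A -> c; B -> SD; D -> e | AB | AS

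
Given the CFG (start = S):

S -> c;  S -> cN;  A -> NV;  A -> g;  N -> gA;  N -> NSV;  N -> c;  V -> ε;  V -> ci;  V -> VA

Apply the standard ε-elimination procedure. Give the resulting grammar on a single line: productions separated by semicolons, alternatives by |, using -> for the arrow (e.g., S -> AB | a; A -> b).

S -> c | cN; A -> N | g | NV; N -> c | NS | gA | NSV; V -> A | VA | ci

Nullable set: {V}.
A -> NV: V nullable, giving N | NV.
N -> NSV: V nullable, giving NS | NSV.
Drop V -> ε.
V -> VA: V nullable, giving A | VA.
Unchanged (no nullable symbols): S -> c; S -> cN; A -> g; N -> c; N -> gA; V -> ci.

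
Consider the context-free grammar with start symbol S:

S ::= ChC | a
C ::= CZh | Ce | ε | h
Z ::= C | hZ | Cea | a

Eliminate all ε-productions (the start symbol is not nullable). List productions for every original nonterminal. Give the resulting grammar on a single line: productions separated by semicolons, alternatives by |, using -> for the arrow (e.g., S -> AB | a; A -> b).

S -> a | h | Ch | hC | ChC; C -> e | h | Ce | Ch | Zh | CZh; Z -> C | a | h | ea | hZ | Cea

Nullable set: {C, Z}.
S -> ChC: C, C nullable, giving Ch | ChC | h | hC.
Drop C -> ε.
C -> CZh: C, Z nullable, giving CZh | Ch | Zh | h.
C -> Ce: C nullable, giving Ce | e.
Z -> C: C nullable, giving C.
Z -> Cea: C nullable, giving Cea | ea.
Z -> hZ: Z nullable, giving h | hZ.
Unchanged (no nullable symbols): S -> a; C -> h; Z -> a.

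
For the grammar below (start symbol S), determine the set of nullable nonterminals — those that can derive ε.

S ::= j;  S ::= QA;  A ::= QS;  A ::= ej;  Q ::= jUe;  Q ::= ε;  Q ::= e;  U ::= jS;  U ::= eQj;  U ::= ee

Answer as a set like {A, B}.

{Q}

Directly nullable (have an ε-rule): {Q}.
Not nullable: A, S, U — each has a terminal in every rule's right-hand side or depends on a non-nullable symbol.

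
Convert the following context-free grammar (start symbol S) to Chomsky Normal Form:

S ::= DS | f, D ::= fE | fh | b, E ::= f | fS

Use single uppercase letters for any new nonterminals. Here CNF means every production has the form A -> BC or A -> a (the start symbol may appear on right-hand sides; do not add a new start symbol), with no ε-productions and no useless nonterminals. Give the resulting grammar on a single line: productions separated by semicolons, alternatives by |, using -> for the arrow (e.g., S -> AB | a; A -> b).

No ε-productions.
No unit productions to eliminate.
TERM: introduce A -> f, B -> h and substitute in every rule of length ≥2.

S -> f | DS; A -> f; B -> h; D -> b | AB | AE; E -> f | AS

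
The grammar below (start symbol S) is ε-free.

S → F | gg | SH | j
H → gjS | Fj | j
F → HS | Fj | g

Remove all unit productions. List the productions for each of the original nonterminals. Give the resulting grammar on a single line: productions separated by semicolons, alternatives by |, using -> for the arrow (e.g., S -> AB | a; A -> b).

Unit productions: S->F.
Unit pairs (A ⇒* B via units): (S,F).
S: inherits non-unit rules of {F, S} → Fj | HS | SH | g | gg | j.
F: inherits non-unit rules of {F} → Fj | HS | g.
H: inherits non-unit rules of {H} → Fj | gjS | j.

S -> g | j | Fj | HS | SH | gg; F -> g | Fj | HS; H -> j | Fj | gjS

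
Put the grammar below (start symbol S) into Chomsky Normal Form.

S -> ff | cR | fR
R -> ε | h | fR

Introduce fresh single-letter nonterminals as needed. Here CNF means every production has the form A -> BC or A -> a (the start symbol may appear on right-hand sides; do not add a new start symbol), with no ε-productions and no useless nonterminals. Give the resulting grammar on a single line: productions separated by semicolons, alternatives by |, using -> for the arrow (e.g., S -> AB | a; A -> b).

Nullable: {R}; after ε-elimination: S -> c | f | cR | fR | ff; R -> f | h | fR.
No unit productions to eliminate.
TERM: introduce B -> c, A -> f and substitute in every rule of length ≥2.

S -> c | f | AA | AR | BR; A -> f; B -> c; R -> f | h | AR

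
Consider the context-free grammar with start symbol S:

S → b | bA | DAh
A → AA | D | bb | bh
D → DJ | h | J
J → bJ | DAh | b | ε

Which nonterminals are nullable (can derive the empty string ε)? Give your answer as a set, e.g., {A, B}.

{A, D, J}

Directly nullable (have an ε-rule): {J}.
D is nullable via D -> J (every symbol on the right is already known nullable).
A is nullable via A -> D (every symbol on the right is already known nullable).
Not nullable: S — each has a terminal in every rule's right-hand side or depends on a non-nullable symbol.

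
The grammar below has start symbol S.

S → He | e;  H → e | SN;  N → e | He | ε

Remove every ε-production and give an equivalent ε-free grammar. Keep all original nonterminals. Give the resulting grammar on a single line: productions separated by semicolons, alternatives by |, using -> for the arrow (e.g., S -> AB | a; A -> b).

Nullable set: {N}.
H -> SN: N nullable, giving S | SN.
Drop N -> ε.
Unchanged (no nullable symbols): S -> He; S -> e; H -> e; N -> He; N -> e.

S -> e | He; H -> S | e | SN; N -> e | He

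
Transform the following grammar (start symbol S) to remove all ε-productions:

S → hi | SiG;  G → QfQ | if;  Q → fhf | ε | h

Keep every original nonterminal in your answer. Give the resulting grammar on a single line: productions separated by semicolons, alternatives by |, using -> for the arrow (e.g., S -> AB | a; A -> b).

S -> hi | SiG; G -> f | Qf | fQ | if | QfQ; Q -> h | fhf

Nullable set: {Q}.
G -> QfQ: Q, Q nullable, giving Qf | QfQ | f | fQ.
Drop Q -> ε.
Unchanged (no nullable symbols): S -> SiG; S -> hi; G -> if; Q -> fhf; Q -> h.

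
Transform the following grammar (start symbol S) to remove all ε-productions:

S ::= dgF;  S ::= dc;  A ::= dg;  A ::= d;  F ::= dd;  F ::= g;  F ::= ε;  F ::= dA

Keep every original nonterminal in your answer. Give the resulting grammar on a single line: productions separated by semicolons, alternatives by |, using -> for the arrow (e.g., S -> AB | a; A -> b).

S -> dc | dg | dgF; A -> d | dg; F -> g | dA | dd

Nullable set: {F}.
S -> dgF: F nullable, giving dg | dgF.
Drop F -> ε.
Unchanged (no nullable symbols): S -> dc; A -> d; A -> dg; F -> dA; F -> dd; F -> g.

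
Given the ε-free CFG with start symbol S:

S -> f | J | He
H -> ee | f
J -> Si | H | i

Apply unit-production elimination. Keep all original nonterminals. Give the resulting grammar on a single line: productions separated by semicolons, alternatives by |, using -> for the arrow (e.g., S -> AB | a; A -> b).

S -> f | i | He | Si | ee; H -> f | ee; J -> f | i | Si | ee

Unit productions: J->H, S->J.
Unit pairs (A ⇒* B via units): (J,H), (S,H), (S,J).
S: inherits non-unit rules of {H, J, S} → He | Si | ee | f | i.
H: inherits non-unit rules of {H} → ee | f.
J: inherits non-unit rules of {H, J} → Si | ee | f | i.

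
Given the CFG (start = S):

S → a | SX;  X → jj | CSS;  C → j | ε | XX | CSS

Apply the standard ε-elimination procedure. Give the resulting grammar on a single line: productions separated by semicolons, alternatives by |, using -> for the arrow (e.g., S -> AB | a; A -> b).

S -> a | SX; C -> j | SS | XX | CSS; X -> SS | jj | CSS

Nullable set: {C}.
Drop C -> ε.
C -> CSS: C nullable, giving CSS | SS.
X -> CSS: C nullable, giving CSS | SS.
Unchanged (no nullable symbols): S -> SX; S -> a; C -> XX; C -> j; X -> jj.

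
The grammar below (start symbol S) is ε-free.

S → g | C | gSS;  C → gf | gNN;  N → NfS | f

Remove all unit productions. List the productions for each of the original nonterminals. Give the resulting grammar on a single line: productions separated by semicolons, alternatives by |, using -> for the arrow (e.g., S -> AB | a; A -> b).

Unit productions: S->C.
Unit pairs (A ⇒* B via units): (S,C).
S: inherits non-unit rules of {C, S} → g | gNN | gSS | gf.
C: inherits non-unit rules of {C} → gNN | gf.
N: inherits non-unit rules of {N} → NfS | f.

S -> g | gf | gNN | gSS; C -> gf | gNN; N -> f | NfS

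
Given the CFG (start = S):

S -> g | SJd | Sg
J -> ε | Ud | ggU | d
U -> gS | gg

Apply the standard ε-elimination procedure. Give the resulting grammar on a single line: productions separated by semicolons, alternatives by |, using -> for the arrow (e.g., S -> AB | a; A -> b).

Nullable set: {J}.
S -> SJd: J nullable, giving SJd | Sd.
Drop J -> ε.
Unchanged (no nullable symbols): S -> Sg; S -> g; J -> Ud; J -> d; J -> ggU; U -> gS; U -> gg.

S -> g | Sd | Sg | SJd; J -> d | Ud | ggU; U -> gS | gg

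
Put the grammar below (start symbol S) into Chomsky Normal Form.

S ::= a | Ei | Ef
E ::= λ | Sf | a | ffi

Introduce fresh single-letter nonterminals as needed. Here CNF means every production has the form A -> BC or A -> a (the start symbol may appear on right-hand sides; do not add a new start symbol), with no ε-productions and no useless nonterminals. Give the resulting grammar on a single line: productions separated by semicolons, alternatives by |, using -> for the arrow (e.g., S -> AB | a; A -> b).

S -> a | f | i | EA | EB; A -> f; B -> i; C -> AB; E -> a | AC | SA

Nullable: {E}; after ε-elimination: S -> a | f | i | Ef | Ei; E -> a | Sf | ffi.
No unit productions to eliminate.
TERM: introduce A -> f, B -> i and substitute in every rule of length ≥2.
BIN: E -> AAB becomes E -> AC, C -> AB.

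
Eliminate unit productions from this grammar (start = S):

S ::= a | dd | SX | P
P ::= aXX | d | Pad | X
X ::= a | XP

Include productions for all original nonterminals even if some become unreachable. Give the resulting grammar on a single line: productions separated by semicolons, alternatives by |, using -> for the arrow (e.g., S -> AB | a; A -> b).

S -> a | d | SX | XP | dd | Pad | aXX; P -> a | d | XP | Pad | aXX; X -> a | XP

Unit productions: P->X, S->P.
Unit pairs (A ⇒* B via units): (P,X), (S,P), (S,X).
S: inherits non-unit rules of {P, S, X} → Pad | SX | XP | a | aXX | d | dd.
P: inherits non-unit rules of {P, X} → Pad | XP | a | aXX | d.
X: inherits non-unit rules of {X} → XP | a.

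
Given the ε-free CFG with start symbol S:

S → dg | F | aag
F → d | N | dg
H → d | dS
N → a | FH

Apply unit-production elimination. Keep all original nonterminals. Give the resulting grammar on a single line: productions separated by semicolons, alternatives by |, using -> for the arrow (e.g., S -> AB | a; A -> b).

S -> a | d | FH | dg | aag; F -> a | d | FH | dg; H -> d | dS; N -> a | FH

Unit productions: F->N, S->F.
Unit pairs (A ⇒* B via units): (F,N), (S,F), (S,N).
S: inherits non-unit rules of {F, N, S} → FH | a | aag | d | dg.
F: inherits non-unit rules of {F, N} → FH | a | d | dg.
H: inherits non-unit rules of {H} → d | dS.
N: inherits non-unit rules of {N} → FH | a.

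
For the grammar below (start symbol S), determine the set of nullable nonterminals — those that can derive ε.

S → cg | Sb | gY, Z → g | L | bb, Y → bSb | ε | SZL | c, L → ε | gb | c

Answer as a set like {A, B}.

{L, Y, Z}

Directly nullable (have an ε-rule): {L, Y}.
Z is nullable via Z -> L (every symbol on the right is already known nullable).
Not nullable: S — each has a terminal in every rule's right-hand side or depends on a non-nullable symbol.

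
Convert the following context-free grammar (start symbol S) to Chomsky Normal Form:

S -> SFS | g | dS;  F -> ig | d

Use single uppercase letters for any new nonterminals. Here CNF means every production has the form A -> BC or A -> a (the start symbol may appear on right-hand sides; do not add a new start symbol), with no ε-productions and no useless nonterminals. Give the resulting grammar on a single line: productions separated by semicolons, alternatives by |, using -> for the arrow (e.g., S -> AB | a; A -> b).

S -> g | CS | SD; A -> i; B -> g; C -> d; D -> FS; F -> d | AB

No ε-productions.
No unit productions to eliminate.
TERM: introduce C -> d, B -> g, A -> i and substitute in every rule of length ≥2.
BIN: S -> SFS becomes S -> SD, D -> FS.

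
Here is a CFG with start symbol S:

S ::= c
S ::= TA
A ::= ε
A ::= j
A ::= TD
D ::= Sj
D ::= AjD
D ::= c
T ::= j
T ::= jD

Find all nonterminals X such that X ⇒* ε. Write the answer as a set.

Directly nullable (have an ε-rule): {A}.
Not nullable: D, S, T — each has a terminal in every rule's right-hand side or depends on a non-nullable symbol.

{A}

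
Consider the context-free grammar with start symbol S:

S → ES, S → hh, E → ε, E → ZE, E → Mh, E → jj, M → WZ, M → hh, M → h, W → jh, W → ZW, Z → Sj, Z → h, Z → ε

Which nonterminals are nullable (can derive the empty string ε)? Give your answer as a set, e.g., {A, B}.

Directly nullable (have an ε-rule): {E, Z}.
Not nullable: M, S, W — each has a terminal in every rule's right-hand side or depends on a non-nullable symbol.

{E, Z}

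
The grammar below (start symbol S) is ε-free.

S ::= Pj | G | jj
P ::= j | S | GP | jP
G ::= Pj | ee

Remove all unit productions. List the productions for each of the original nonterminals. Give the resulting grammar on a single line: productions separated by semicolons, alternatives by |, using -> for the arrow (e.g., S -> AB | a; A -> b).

Unit productions: P->S, S->G.
Unit pairs (A ⇒* B via units): (P,G), (P,S), (S,G).
S: inherits non-unit rules of {G, S} → Pj | ee | jj.
G: inherits non-unit rules of {G} → Pj | ee.
P: inherits non-unit rules of {G, P, S} → GP | Pj | ee | j | jP | jj.

S -> Pj | ee | jj; G -> Pj | ee; P -> j | GP | Pj | ee | jP | jj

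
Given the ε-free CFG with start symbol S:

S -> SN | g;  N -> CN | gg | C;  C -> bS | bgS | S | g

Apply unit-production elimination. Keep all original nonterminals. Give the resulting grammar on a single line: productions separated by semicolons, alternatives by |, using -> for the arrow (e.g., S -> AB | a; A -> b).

Unit productions: C->S, N->C.
Unit pairs (A ⇒* B via units): (C,S), (N,C), (N,S).
S: inherits non-unit rules of {S} → SN | g.
C: inherits non-unit rules of {C, S} → SN | bS | bgS | g.
N: inherits non-unit rules of {C, N, S} → CN | SN | bS | bgS | g | gg.

S -> g | SN; C -> g | SN | bS | bgS; N -> g | CN | SN | bS | gg | bgS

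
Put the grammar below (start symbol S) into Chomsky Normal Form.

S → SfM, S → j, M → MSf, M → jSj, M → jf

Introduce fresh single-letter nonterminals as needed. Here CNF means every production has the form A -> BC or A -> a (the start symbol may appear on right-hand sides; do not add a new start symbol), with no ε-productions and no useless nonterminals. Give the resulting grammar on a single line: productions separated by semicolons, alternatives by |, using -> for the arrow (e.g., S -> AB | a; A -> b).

S -> j | SE; A -> f; B -> j; C -> SB; D -> SA; E -> AM; M -> BA | BC | MD

No ε-productions.
No unit productions to eliminate.
TERM: introduce A -> f, B -> j and substitute in every rule of length ≥2.
BIN: M -> BSB becomes M -> BC, C -> SB; M -> MSA becomes M -> MD, D -> SA; S -> SAM becomes S -> SE, E -> AM.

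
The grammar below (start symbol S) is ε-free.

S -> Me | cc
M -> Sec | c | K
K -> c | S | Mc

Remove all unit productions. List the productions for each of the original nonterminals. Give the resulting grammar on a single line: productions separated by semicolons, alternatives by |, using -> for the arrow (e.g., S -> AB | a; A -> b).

Unit productions: K->S, M->K.
Unit pairs (A ⇒* B via units): (K,S), (M,K), (M,S).
S: inherits non-unit rules of {S} → Me | cc.
K: inherits non-unit rules of {K, S} → Mc | Me | c | cc.
M: inherits non-unit rules of {K, M, S} → Mc | Me | Sec | c | cc.

S -> Me | cc; K -> c | Mc | Me | cc; M -> c | Mc | Me | cc | Sec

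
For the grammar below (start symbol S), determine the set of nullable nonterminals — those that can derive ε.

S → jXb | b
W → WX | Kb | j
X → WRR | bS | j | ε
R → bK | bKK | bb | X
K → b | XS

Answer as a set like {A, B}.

{R, X}

Directly nullable (have an ε-rule): {X}.
R is nullable via R -> X (every symbol on the right is already known nullable).
Not nullable: K, S, W — each has a terminal in every rule's right-hand side or depends on a non-nullable symbol.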